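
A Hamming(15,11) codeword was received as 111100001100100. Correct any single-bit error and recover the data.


Syndrome = 10: error at position 10

Data: 10001000100 (corrected bit 10)


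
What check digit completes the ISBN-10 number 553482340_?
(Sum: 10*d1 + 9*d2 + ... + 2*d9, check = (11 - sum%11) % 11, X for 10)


Weighted sum: 229
229 mod 11 = 9

Check digit: 2


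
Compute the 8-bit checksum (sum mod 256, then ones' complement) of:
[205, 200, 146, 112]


Sum = 663 mod 256 = 151
Complement = 104

104


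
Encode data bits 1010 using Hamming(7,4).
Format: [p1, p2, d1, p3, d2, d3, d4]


Parity bits: p1=1, p2=0, p3=1

1011010


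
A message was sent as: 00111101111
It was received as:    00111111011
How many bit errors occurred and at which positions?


XOR: 00000010100

2 error(s) at position(s): 6, 8


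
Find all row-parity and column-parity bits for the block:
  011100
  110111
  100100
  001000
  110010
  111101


Row parities: 110111
Column parities: 001000

Row P: 110111, Col P: 001000, Corner: 1


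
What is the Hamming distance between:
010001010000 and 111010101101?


XOR: 101011111101
Count of 1s: 9

9


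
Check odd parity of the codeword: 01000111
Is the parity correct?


Number of 1s: 4

No, parity error (4 ones)


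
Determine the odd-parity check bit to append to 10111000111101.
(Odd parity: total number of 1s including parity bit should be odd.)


Number of 1s in data: 9
Parity bit: 0

0


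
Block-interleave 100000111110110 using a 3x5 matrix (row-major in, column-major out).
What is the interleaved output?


Matrix:
  10000
  01111
  10110
Read columns: 101010011011010

101010011011010


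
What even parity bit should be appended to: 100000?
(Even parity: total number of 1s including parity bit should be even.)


Number of 1s in data: 1
Parity bit: 1

1


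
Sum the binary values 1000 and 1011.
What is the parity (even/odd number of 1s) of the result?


1000 = 8
1011 = 11
Sum = 19 = 10011
1s count = 3

odd parity (3 ones in 10011)


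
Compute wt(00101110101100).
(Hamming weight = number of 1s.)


Counting 1s in 00101110101100

7


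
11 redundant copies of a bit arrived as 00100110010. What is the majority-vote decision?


Ones: 4 out of 11
Threshold: 6

0 (4/11 voted 1)


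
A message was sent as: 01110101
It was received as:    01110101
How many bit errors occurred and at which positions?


XOR: 00000000

0 errors (received matches sent)


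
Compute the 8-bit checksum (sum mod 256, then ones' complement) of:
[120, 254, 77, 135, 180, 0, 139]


Sum = 905 mod 256 = 137
Complement = 118

118


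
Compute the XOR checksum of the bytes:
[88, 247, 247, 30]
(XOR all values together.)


XOR chain: 88 ^ 247 ^ 247 ^ 30 = 70

70


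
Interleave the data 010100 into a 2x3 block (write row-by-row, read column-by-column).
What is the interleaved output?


Matrix:
  010
  100
Read columns: 011000

011000


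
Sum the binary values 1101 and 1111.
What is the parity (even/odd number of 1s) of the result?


1101 = 13
1111 = 15
Sum = 28 = 11100
1s count = 3

odd parity (3 ones in 11100)


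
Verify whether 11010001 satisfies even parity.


Number of 1s: 4

Yes, parity is correct (4 ones)


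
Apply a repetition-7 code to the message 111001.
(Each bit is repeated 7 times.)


Each bit -> 7 copies

111111111111111111111000000000000001111111


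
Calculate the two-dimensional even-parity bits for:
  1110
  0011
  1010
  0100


Row parities: 1001
Column parities: 0011

Row P: 1001, Col P: 0011, Corner: 0


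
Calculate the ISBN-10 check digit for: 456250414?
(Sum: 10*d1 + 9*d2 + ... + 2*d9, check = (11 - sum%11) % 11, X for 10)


Weighted sum: 204
204 mod 11 = 6

Check digit: 5


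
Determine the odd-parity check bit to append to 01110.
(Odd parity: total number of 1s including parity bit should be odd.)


Number of 1s in data: 3
Parity bit: 0

0


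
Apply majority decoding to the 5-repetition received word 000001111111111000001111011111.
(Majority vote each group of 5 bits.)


Groups: 00000, 11111, 11111, 00000, 11110, 11111
Majority votes: 011011

011011


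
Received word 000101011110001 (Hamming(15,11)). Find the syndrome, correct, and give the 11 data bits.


Syndrome = 13: error at position 13

Data: 00101110101 (corrected bit 13)


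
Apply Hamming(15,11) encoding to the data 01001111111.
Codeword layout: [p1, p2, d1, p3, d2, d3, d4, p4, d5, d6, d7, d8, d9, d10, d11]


Parity bits: p1=1, p2=0, p3=1, p4=1

100110011111111


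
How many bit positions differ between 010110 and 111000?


XOR: 101110
Count of 1s: 4

4


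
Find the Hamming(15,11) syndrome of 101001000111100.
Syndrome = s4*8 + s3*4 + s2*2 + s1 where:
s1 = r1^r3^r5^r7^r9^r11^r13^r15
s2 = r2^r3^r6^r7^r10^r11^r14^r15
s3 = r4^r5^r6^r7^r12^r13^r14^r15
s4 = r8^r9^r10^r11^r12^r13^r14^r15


s1=0, s2=0, s3=1, s4=0

Syndrome = 4 (error at position 4)


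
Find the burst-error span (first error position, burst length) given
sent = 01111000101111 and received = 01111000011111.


XOR: 00000000110000

Burst at position 8, length 2


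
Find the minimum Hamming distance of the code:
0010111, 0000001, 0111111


Comparing all pairs, minimum distance: 2
Can detect 1 errors, correct 0 errors

2


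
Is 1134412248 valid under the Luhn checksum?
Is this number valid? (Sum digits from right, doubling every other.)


Luhn sum = 44
44 mod 10 = 4

Invalid (Luhn sum mod 10 = 4)


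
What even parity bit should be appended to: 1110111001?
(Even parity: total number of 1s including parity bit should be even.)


Number of 1s in data: 7
Parity bit: 1

1


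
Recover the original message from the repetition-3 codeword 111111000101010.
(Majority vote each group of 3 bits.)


Groups: 111, 111, 000, 101, 010
Majority votes: 11010

11010


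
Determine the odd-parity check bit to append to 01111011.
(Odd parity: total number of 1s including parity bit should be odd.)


Number of 1s in data: 6
Parity bit: 1

1


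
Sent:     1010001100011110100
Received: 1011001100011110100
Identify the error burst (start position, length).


XOR: 0001000000000000000

Burst at position 3, length 1


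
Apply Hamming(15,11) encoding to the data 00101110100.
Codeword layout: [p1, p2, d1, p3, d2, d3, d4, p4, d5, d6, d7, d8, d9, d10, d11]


Parity bits: p1=1, p2=1, p3=0, p4=0

110001001110100


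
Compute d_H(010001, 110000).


XOR: 100001
Count of 1s: 2

2


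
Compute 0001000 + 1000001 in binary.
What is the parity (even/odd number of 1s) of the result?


0001000 = 8
1000001 = 65
Sum = 73 = 1001001
1s count = 3

odd parity (3 ones in 1001001)


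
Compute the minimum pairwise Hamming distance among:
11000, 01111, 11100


Comparing all pairs, minimum distance: 1
Can detect 0 errors, correct 0 errors

1


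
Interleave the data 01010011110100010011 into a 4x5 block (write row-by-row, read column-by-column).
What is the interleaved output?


Matrix:
  01010
  01111
  01000
  10011
Read columns: 00011110010011010101

00011110010011010101


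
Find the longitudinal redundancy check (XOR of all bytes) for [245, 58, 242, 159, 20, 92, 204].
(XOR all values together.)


XOR chain: 245 ^ 58 ^ 242 ^ 159 ^ 20 ^ 92 ^ 204 = 38

38


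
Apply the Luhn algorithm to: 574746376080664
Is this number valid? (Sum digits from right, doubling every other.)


Luhn sum = 61
61 mod 10 = 1

Invalid (Luhn sum mod 10 = 1)


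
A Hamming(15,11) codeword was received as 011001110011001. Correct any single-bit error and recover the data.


Syndrome = 0: no error detected

Data: 10110011001 (no errors)


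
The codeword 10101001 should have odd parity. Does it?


Number of 1s: 4

No, parity error (4 ones)


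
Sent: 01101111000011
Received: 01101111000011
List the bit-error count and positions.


XOR: 00000000000000

0 errors (received matches sent)


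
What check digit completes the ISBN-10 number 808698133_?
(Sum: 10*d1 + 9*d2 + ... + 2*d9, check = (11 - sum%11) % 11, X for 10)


Weighted sum: 299
299 mod 11 = 2

Check digit: 9


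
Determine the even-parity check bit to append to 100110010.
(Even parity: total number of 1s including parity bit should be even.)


Number of 1s in data: 4
Parity bit: 0

0


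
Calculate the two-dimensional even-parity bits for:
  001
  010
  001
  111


Row parities: 1111
Column parities: 101

Row P: 1111, Col P: 101, Corner: 0


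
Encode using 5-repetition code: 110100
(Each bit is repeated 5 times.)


Each bit -> 5 copies

111111111100000111110000000000


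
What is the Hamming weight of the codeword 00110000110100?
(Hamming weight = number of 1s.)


Counting 1s in 00110000110100

5


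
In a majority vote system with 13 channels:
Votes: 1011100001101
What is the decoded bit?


Ones: 7 out of 13
Threshold: 7

1 (7/13 voted 1)


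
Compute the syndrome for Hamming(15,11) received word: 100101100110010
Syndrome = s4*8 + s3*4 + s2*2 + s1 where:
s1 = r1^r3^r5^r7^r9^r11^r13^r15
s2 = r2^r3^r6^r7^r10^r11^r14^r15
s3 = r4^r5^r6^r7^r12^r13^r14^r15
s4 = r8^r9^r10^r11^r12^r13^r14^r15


s1=1, s2=1, s3=0, s4=1

Syndrome = 11 (error at position 11)


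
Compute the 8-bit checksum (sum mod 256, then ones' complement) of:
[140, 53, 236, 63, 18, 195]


Sum = 705 mod 256 = 193
Complement = 62

62


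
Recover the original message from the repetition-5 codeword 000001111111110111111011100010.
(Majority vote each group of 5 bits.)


Groups: 00000, 11111, 11110, 11111, 10111, 00010
Majority votes: 011110

011110


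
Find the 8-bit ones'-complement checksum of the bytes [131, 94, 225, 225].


Sum = 675 mod 256 = 163
Complement = 92

92


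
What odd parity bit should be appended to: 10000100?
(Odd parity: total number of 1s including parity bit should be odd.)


Number of 1s in data: 2
Parity bit: 1

1


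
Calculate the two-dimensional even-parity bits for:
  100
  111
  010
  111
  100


Row parities: 11111
Column parities: 010

Row P: 11111, Col P: 010, Corner: 1


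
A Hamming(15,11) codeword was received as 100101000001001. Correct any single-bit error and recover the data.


Syndrome = 0: no error detected

Data: 00100001001 (no errors)


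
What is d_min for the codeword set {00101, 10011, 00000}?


Comparing all pairs, minimum distance: 2
Can detect 1 errors, correct 0 errors

2


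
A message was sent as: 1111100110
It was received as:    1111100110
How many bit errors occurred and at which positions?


XOR: 0000000000

0 errors (received matches sent)


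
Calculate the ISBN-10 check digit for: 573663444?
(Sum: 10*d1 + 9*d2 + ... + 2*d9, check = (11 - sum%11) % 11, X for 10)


Weighted sum: 266
266 mod 11 = 2

Check digit: 9


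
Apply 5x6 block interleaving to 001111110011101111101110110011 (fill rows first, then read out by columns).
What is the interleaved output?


Matrix:
  001111
  110011
  101111
  101110
  110011
Read columns: 011110100110110101101111111101

011110100110110101101111111101


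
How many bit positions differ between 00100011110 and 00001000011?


XOR: 00101011101
Count of 1s: 6

6


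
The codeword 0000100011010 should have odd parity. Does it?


Number of 1s: 4

No, parity error (4 ones)


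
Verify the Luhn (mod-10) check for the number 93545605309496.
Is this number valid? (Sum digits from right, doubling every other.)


Luhn sum = 63
63 mod 10 = 3

Invalid (Luhn sum mod 10 = 3)


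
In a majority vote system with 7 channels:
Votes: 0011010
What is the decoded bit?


Ones: 3 out of 7
Threshold: 4

0 (3/7 voted 1)


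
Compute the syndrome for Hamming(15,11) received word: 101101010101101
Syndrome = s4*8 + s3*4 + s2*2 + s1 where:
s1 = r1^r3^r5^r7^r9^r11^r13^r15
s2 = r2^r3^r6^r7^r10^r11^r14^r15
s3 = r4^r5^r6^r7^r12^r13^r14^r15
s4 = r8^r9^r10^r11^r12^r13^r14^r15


s1=0, s2=0, s3=1, s4=1

Syndrome = 12 (error at position 12)


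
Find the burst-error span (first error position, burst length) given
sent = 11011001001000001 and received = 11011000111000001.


XOR: 00000001110000000

Burst at position 7, length 3


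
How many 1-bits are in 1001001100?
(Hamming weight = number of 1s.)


Counting 1s in 1001001100

4


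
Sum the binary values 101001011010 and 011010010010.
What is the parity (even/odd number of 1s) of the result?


101001011010 = 2650
011010010010 = 1682
Sum = 4332 = 1000011101100
1s count = 6

even parity (6 ones in 1000011101100)


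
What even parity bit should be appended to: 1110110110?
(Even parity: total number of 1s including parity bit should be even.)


Number of 1s in data: 7
Parity bit: 1

1


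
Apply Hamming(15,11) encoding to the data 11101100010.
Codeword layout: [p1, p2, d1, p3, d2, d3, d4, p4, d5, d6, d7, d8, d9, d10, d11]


Parity bits: p1=1, p2=0, p3=1, p4=1

101111011100010


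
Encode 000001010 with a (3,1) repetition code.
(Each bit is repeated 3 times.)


Each bit -> 3 copies

000000000000000111000111000


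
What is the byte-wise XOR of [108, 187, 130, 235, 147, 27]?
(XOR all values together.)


XOR chain: 108 ^ 187 ^ 130 ^ 235 ^ 147 ^ 27 = 54

54


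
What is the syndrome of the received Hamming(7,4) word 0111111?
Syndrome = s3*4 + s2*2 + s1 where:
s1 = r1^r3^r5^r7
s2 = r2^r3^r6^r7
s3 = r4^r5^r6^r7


s1=1, s2=0, s3=0

Syndrome = 1 (error at position 1)


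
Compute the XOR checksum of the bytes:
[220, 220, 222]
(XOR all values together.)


XOR chain: 220 ^ 220 ^ 222 = 222

222


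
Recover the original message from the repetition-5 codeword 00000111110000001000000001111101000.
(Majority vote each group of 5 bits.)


Groups: 00000, 11111, 00000, 01000, 00000, 11111, 01000
Majority votes: 0100010

0100010


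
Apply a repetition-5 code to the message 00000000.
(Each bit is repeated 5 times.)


Each bit -> 5 copies

0000000000000000000000000000000000000000


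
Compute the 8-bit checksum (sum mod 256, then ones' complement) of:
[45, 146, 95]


Sum = 286 mod 256 = 30
Complement = 225

225


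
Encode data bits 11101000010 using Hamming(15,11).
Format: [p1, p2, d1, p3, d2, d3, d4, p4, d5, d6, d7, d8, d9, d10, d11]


Parity bits: p1=1, p2=1, p3=1, p4=0

111111001000010


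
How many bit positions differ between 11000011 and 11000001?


XOR: 00000010
Count of 1s: 1

1


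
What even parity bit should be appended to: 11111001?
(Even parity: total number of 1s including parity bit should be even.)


Number of 1s in data: 6
Parity bit: 0

0


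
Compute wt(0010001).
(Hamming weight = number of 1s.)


Counting 1s in 0010001

2


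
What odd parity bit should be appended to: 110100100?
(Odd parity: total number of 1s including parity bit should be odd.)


Number of 1s in data: 4
Parity bit: 1

1


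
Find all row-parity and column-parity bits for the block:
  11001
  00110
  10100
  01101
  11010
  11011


Row parities: 100110
Column parities: 00111

Row P: 100110, Col P: 00111, Corner: 1


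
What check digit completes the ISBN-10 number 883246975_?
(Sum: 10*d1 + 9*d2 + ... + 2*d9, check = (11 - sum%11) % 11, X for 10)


Weighted sum: 311
311 mod 11 = 3

Check digit: 8


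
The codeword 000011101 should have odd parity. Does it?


Number of 1s: 4

No, parity error (4 ones)


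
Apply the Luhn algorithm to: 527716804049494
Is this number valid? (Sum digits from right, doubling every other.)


Luhn sum = 67
67 mod 10 = 7

Invalid (Luhn sum mod 10 = 7)


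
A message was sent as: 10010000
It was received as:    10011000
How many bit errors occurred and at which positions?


XOR: 00001000

1 error(s) at position(s): 4


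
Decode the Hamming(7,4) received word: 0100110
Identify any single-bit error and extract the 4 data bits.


Syndrome = 1: error at position 1

Data: 0110 (corrected bit 1)


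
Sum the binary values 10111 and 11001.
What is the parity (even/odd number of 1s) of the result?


10111 = 23
11001 = 25
Sum = 48 = 110000
1s count = 2

even parity (2 ones in 110000)


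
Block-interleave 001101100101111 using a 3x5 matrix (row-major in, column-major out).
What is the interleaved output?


Matrix:
  00110
  11001
  01111
Read columns: 010011101101011

010011101101011


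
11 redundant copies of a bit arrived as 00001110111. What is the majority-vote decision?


Ones: 6 out of 11
Threshold: 6

1 (6/11 voted 1)


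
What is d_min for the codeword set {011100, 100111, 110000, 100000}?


Comparing all pairs, minimum distance: 1
Can detect 0 errors, correct 0 errors

1


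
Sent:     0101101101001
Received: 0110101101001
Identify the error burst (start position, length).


XOR: 0011000000000

Burst at position 2, length 2


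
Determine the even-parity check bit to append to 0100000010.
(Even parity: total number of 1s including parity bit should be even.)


Number of 1s in data: 2
Parity bit: 0

0


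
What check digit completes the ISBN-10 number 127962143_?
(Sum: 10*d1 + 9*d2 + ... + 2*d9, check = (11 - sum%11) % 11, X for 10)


Weighted sum: 215
215 mod 11 = 6

Check digit: 5


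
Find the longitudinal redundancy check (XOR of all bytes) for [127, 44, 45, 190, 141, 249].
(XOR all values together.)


XOR chain: 127 ^ 44 ^ 45 ^ 190 ^ 141 ^ 249 = 180

180


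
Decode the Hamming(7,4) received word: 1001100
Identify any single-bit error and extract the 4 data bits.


Syndrome = 0: no error detected

Data: 0100 (no errors)


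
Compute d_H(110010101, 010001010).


XOR: 100011111
Count of 1s: 6

6


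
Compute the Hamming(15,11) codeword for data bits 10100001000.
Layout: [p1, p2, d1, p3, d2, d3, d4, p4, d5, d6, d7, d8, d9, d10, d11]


Parity bits: p1=1, p2=0, p3=0, p4=1

101001010001000


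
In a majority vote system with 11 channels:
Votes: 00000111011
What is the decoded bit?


Ones: 5 out of 11
Threshold: 6

0 (5/11 voted 1)


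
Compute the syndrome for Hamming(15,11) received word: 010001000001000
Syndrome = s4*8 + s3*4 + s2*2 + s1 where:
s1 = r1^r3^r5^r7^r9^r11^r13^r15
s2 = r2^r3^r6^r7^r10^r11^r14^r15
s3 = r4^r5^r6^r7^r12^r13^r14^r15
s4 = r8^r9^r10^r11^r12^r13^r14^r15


s1=0, s2=0, s3=0, s4=1

Syndrome = 8 (error at position 8)


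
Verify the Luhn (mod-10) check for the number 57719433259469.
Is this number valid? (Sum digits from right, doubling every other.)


Luhn sum = 70
70 mod 10 = 0

Valid (Luhn sum mod 10 = 0)


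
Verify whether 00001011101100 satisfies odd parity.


Number of 1s: 6

No, parity error (6 ones)


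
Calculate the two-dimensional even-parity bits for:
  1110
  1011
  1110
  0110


Row parities: 1110
Column parities: 1101

Row P: 1110, Col P: 1101, Corner: 1


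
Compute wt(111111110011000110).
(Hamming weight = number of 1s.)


Counting 1s in 111111110011000110

12


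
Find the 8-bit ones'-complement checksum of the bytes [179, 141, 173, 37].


Sum = 530 mod 256 = 18
Complement = 237

237


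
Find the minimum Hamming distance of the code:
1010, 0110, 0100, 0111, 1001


Comparing all pairs, minimum distance: 1
Can detect 0 errors, correct 0 errors

1


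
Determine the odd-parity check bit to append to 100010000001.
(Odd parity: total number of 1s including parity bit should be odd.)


Number of 1s in data: 3
Parity bit: 0

0


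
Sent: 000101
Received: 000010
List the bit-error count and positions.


XOR: 000111

3 error(s) at position(s): 3, 4, 5


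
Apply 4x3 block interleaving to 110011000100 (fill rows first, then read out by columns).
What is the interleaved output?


Matrix:
  110
  011
  000
  100
Read columns: 100111000100

100111000100


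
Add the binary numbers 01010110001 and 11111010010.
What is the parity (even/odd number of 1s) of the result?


01010110001 = 689
11111010010 = 2002
Sum = 2691 = 101010000011
1s count = 5

odd parity (5 ones in 101010000011)


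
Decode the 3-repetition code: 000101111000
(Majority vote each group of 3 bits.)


Groups: 000, 101, 111, 000
Majority votes: 0110

0110


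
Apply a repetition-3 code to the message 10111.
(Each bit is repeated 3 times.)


Each bit -> 3 copies

111000111111111


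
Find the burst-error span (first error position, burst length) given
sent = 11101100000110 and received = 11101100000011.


XOR: 00000000000101

Burst at position 11, length 3


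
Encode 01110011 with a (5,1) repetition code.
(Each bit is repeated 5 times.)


Each bit -> 5 copies

0000011111111111111100000000001111111111


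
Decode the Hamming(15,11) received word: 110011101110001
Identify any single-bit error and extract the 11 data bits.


Syndrome = 0: no error detected

Data: 01111110001 (no errors)


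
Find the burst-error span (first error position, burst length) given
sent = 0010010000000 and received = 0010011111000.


XOR: 0000001111000

Burst at position 6, length 4


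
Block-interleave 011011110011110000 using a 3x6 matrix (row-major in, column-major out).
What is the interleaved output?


Matrix:
  011011
  110011
  110000
Read columns: 011111100000110110

011111100000110110


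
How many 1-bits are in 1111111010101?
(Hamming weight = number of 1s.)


Counting 1s in 1111111010101

10


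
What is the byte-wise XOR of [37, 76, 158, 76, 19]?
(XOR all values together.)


XOR chain: 37 ^ 76 ^ 158 ^ 76 ^ 19 = 168

168


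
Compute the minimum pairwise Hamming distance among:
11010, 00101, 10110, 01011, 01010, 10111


Comparing all pairs, minimum distance: 1
Can detect 0 errors, correct 0 errors

1


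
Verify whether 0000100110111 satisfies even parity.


Number of 1s: 6

Yes, parity is correct (6 ones)


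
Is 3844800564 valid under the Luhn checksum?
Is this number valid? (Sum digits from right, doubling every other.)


Luhn sum = 45
45 mod 10 = 5

Invalid (Luhn sum mod 10 = 5)


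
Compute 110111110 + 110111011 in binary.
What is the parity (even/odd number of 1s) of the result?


110111110 = 446
110111011 = 443
Sum = 889 = 1101111001
1s count = 7

odd parity (7 ones in 1101111001)


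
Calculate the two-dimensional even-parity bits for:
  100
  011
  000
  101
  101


Row parities: 10000
Column parities: 111

Row P: 10000, Col P: 111, Corner: 1


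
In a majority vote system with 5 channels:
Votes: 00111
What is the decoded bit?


Ones: 3 out of 5
Threshold: 3

1 (3/5 voted 1)


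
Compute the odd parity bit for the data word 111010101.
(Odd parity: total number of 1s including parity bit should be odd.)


Number of 1s in data: 6
Parity bit: 1

1


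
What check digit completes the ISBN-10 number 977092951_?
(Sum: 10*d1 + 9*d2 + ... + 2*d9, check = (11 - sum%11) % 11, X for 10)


Weighted sum: 326
326 mod 11 = 7

Check digit: 4


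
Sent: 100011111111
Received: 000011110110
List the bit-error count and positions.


XOR: 100000001001

3 error(s) at position(s): 0, 8, 11


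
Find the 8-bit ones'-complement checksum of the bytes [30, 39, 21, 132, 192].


Sum = 414 mod 256 = 158
Complement = 97

97


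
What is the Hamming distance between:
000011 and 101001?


XOR: 101010
Count of 1s: 3

3


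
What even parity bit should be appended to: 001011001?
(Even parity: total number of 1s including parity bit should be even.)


Number of 1s in data: 4
Parity bit: 0

0


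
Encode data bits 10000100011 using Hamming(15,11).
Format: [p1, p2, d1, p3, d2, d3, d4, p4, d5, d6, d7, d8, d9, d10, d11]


Parity bits: p1=0, p2=0, p3=0, p4=1

001000010100011


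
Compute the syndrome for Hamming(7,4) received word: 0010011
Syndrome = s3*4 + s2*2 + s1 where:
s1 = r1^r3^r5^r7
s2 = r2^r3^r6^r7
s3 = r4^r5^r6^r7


s1=0, s2=1, s3=0

Syndrome = 2 (error at position 2)


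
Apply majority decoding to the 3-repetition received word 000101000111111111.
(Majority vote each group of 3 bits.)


Groups: 000, 101, 000, 111, 111, 111
Majority votes: 010111

010111


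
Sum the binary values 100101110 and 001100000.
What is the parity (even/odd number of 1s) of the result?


100101110 = 302
001100000 = 96
Sum = 398 = 110001110
1s count = 5

odd parity (5 ones in 110001110)


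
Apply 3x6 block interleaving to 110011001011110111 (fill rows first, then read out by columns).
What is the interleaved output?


Matrix:
  110011
  001011
  110111
Read columns: 101101010001111111

101101010001111111


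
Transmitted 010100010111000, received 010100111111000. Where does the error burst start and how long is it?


XOR: 000000101000000

Burst at position 6, length 3


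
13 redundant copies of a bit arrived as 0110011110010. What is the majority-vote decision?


Ones: 7 out of 13
Threshold: 7

1 (7/13 voted 1)


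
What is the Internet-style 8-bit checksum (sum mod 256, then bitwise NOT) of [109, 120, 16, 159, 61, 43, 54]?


Sum = 562 mod 256 = 50
Complement = 205

205


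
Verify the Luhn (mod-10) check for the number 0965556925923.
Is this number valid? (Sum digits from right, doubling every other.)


Luhn sum = 56
56 mod 10 = 6

Invalid (Luhn sum mod 10 = 6)


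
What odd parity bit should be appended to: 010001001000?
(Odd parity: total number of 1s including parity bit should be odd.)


Number of 1s in data: 3
Parity bit: 0

0


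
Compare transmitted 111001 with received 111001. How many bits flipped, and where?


XOR: 000000

0 errors (received matches sent)


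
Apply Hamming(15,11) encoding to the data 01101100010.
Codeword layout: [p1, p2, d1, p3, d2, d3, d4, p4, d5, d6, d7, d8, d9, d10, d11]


Parity bits: p1=0, p2=1, p3=1, p4=1

010111011100010


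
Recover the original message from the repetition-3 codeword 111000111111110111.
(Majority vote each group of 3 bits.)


Groups: 111, 000, 111, 111, 110, 111
Majority votes: 101111

101111


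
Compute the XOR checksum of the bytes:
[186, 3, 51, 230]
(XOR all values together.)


XOR chain: 186 ^ 3 ^ 51 ^ 230 = 108

108


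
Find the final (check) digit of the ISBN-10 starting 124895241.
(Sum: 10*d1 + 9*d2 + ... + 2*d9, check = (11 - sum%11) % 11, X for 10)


Weighted sum: 217
217 mod 11 = 8

Check digit: 3


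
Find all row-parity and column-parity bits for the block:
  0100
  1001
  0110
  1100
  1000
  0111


Row parities: 100011
Column parities: 1000

Row P: 100011, Col P: 1000, Corner: 1


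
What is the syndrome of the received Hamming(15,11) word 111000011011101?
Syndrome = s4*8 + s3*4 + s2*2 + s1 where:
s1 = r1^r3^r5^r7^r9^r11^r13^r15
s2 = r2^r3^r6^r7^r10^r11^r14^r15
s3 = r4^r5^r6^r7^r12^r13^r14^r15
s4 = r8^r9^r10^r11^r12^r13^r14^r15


s1=0, s2=0, s3=1, s4=0

Syndrome = 4 (error at position 4)


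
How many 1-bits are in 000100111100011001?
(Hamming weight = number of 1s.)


Counting 1s in 000100111100011001

8


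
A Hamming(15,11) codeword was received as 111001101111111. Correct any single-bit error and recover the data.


Syndrome = 9: error at position 9

Data: 10110111111 (corrected bit 9)


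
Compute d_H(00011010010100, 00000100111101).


XOR: 00011110101001
Count of 1s: 7

7


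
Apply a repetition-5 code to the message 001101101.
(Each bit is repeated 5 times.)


Each bit -> 5 copies

000000000011111111110000011111111110000011111


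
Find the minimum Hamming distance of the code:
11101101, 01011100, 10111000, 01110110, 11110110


Comparing all pairs, minimum distance: 1
Can detect 0 errors, correct 0 errors

1


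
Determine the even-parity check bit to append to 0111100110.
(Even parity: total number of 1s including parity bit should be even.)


Number of 1s in data: 6
Parity bit: 0

0


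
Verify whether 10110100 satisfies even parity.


Number of 1s: 4

Yes, parity is correct (4 ones)


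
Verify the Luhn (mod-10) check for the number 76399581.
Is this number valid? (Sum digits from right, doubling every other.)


Luhn sum = 48
48 mod 10 = 8

Invalid (Luhn sum mod 10 = 8)


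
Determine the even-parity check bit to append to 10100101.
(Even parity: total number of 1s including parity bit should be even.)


Number of 1s in data: 4
Parity bit: 0

0


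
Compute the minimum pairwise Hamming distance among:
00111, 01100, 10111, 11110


Comparing all pairs, minimum distance: 1
Can detect 0 errors, correct 0 errors

1


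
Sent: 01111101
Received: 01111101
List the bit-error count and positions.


XOR: 00000000

0 errors (received matches sent)


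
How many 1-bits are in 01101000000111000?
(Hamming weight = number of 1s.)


Counting 1s in 01101000000111000

6


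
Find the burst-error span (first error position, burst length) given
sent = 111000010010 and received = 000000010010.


XOR: 111000000000

Burst at position 0, length 3


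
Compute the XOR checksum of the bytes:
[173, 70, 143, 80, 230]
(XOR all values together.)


XOR chain: 173 ^ 70 ^ 143 ^ 80 ^ 230 = 210

210


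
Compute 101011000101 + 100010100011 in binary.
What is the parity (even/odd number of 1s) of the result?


101011000101 = 2757
100010100011 = 2211
Sum = 4968 = 1001101101000
1s count = 6

even parity (6 ones in 1001101101000)


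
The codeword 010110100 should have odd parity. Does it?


Number of 1s: 4

No, parity error (4 ones)


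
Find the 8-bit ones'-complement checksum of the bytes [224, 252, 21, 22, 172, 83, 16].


Sum = 790 mod 256 = 22
Complement = 233

233


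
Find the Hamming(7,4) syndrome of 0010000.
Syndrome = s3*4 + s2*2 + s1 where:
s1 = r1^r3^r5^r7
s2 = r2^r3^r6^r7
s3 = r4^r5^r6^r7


s1=1, s2=1, s3=0

Syndrome = 3 (error at position 3)


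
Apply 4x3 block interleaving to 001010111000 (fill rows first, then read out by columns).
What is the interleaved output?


Matrix:
  001
  010
  111
  000
Read columns: 001001101010

001001101010


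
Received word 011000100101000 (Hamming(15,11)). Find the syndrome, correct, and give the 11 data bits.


Syndrome = 0: no error detected

Data: 10010101000 (no errors)


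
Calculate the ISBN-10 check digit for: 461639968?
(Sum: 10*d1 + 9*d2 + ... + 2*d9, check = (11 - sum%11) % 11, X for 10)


Weighted sum: 277
277 mod 11 = 2

Check digit: 9


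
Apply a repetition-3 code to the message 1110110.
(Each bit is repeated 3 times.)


Each bit -> 3 copies

111111111000111111000


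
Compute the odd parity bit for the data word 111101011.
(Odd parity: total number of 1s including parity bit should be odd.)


Number of 1s in data: 7
Parity bit: 0

0


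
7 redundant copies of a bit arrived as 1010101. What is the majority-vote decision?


Ones: 4 out of 7
Threshold: 4

1 (4/7 voted 1)


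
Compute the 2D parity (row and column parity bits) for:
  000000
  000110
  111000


Row parities: 001
Column parities: 111110

Row P: 001, Col P: 111110, Corner: 1


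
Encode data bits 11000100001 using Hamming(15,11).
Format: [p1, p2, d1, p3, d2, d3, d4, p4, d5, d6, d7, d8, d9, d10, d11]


Parity bits: p1=1, p2=1, p3=0, p4=0

111010000100001


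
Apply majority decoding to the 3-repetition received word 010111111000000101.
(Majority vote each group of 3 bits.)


Groups: 010, 111, 111, 000, 000, 101
Majority votes: 011001

011001


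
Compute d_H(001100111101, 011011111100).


XOR: 010111000001
Count of 1s: 5

5


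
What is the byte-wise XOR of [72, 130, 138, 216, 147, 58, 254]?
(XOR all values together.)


XOR chain: 72 ^ 130 ^ 138 ^ 216 ^ 147 ^ 58 ^ 254 = 207

207


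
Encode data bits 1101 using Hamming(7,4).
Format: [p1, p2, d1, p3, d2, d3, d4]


Parity bits: p1=1, p2=0, p3=0

1010101


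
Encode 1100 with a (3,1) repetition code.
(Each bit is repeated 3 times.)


Each bit -> 3 copies

111111000000


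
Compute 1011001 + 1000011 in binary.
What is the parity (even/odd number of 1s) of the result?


1011001 = 89
1000011 = 67
Sum = 156 = 10011100
1s count = 4

even parity (4 ones in 10011100)


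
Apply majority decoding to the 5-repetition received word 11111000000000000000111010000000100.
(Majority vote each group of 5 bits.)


Groups: 11111, 00000, 00000, 00000, 11101, 00000, 00100
Majority votes: 1000100

1000100


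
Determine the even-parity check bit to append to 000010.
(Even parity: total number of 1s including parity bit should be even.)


Number of 1s in data: 1
Parity bit: 1

1


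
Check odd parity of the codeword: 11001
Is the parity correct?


Number of 1s: 3

Yes, parity is correct (3 ones)


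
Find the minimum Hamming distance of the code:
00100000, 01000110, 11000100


Comparing all pairs, minimum distance: 2
Can detect 1 errors, correct 0 errors

2


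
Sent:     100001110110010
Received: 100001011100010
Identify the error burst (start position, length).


XOR: 000000101010000

Burst at position 6, length 5


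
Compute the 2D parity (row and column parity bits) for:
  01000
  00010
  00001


Row parities: 111
Column parities: 01011

Row P: 111, Col P: 01011, Corner: 1


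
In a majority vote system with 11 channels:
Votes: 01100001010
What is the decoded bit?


Ones: 4 out of 11
Threshold: 6

0 (4/11 voted 1)


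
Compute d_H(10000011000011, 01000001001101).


XOR: 11000010001110
Count of 1s: 6

6


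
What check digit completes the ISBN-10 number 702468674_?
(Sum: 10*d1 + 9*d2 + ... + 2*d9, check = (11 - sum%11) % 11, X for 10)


Weighted sum: 243
243 mod 11 = 1

Check digit: X


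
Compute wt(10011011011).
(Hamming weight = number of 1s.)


Counting 1s in 10011011011

7


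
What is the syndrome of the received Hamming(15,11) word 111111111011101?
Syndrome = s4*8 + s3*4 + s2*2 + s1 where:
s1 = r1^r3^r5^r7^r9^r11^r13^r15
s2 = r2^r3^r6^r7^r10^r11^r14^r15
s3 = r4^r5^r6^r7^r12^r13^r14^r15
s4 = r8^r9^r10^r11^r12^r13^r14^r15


s1=0, s2=0, s3=1, s4=0

Syndrome = 4 (error at position 4)


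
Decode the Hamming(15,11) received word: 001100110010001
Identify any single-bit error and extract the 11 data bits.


Syndrome = 12: error at position 12

Data: 10010011001 (corrected bit 12)


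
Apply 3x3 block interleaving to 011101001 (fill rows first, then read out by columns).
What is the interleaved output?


Matrix:
  011
  101
  001
Read columns: 010100111

010100111


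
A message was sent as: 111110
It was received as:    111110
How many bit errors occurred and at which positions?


XOR: 000000

0 errors (received matches sent)


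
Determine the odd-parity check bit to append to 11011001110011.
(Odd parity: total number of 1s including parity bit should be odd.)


Number of 1s in data: 9
Parity bit: 0

0


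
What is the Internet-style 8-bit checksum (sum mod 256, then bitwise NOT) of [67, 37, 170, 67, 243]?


Sum = 584 mod 256 = 72
Complement = 183

183


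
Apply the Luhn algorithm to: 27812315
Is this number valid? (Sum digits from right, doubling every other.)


Luhn sum = 33
33 mod 10 = 3

Invalid (Luhn sum mod 10 = 3)


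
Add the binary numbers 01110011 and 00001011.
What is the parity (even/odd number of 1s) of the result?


01110011 = 115
00001011 = 11
Sum = 126 = 1111110
1s count = 6

even parity (6 ones in 1111110)


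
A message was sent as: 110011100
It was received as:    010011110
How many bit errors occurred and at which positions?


XOR: 100000010

2 error(s) at position(s): 0, 7


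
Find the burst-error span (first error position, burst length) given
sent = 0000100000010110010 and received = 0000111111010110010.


XOR: 0000011111000000000

Burst at position 5, length 5


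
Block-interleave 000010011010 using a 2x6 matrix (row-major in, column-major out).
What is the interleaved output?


Matrix:
  000010
  011010
Read columns: 000101001100

000101001100


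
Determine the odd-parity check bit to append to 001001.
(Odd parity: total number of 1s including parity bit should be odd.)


Number of 1s in data: 2
Parity bit: 1

1


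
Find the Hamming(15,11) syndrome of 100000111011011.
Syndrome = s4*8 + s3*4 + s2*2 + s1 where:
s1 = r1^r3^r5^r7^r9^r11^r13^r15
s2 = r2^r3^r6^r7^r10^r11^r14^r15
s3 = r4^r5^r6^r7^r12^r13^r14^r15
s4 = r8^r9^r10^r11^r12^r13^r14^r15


s1=1, s2=0, s3=0, s4=0

Syndrome = 1 (error at position 1)


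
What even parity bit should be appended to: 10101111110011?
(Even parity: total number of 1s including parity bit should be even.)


Number of 1s in data: 10
Parity bit: 0

0


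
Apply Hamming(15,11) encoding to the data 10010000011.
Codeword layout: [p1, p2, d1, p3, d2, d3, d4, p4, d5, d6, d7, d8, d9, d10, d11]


Parity bits: p1=1, p2=0, p3=1, p4=0

101100100000011


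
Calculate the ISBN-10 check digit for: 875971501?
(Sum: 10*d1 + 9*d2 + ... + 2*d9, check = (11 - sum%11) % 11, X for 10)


Weighted sum: 315
315 mod 11 = 7

Check digit: 4


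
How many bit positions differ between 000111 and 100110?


XOR: 100001
Count of 1s: 2

2


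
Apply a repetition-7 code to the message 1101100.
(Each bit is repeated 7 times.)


Each bit -> 7 copies

1111111111111100000001111111111111100000000000000


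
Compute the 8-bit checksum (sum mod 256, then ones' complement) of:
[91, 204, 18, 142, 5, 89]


Sum = 549 mod 256 = 37
Complement = 218

218


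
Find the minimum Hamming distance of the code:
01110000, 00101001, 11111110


Comparing all pairs, minimum distance: 4
Can detect 3 errors, correct 1 errors

4


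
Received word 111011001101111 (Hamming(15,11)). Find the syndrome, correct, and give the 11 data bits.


Syndrome = 0: no error detected

Data: 11101101111 (no errors)


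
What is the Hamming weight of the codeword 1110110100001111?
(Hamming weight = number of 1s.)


Counting 1s in 1110110100001111

10


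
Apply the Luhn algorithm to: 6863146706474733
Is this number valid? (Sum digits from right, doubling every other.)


Luhn sum = 78
78 mod 10 = 8

Invalid (Luhn sum mod 10 = 8)


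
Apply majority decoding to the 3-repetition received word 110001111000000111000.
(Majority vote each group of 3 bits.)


Groups: 110, 001, 111, 000, 000, 111, 000
Majority votes: 1010010

1010010


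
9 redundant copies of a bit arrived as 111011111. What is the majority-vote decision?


Ones: 8 out of 9
Threshold: 5

1 (8/9 voted 1)


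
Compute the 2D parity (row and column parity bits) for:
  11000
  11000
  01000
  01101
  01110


Row parities: 00111
Column parities: 01011

Row P: 00111, Col P: 01011, Corner: 1


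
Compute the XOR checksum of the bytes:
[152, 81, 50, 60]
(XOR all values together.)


XOR chain: 152 ^ 81 ^ 50 ^ 60 = 199

199


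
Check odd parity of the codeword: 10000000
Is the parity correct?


Number of 1s: 1

Yes, parity is correct (1 ones)


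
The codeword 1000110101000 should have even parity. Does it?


Number of 1s: 5

No, parity error (5 ones)


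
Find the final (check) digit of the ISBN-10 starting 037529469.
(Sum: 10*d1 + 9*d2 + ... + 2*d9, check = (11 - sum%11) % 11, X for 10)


Weighted sum: 227
227 mod 11 = 7

Check digit: 4


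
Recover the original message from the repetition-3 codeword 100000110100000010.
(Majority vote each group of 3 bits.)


Groups: 100, 000, 110, 100, 000, 010
Majority votes: 001000

001000


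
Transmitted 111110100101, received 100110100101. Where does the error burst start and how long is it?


XOR: 011000000000

Burst at position 1, length 2


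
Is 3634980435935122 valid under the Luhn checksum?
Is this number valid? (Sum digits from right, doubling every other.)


Luhn sum = 74
74 mod 10 = 4

Invalid (Luhn sum mod 10 = 4)
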